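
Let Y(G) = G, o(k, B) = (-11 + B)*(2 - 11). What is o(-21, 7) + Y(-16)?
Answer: 20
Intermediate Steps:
o(k, B) = 99 - 9*B (o(k, B) = (-11 + B)*(-9) = 99 - 9*B)
o(-21, 7) + Y(-16) = (99 - 9*7) - 16 = (99 - 63) - 16 = 36 - 16 = 20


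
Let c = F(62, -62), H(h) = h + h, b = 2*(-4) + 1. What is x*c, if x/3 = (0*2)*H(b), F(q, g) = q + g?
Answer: 0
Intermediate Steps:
b = -7 (b = -8 + 1 = -7)
H(h) = 2*h
F(q, g) = g + q
c = 0 (c = -62 + 62 = 0)
x = 0 (x = 3*((0*2)*(2*(-7))) = 3*(0*(-14)) = 3*0 = 0)
x*c = 0*0 = 0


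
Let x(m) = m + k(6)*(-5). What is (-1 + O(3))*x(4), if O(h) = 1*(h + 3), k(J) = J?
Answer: -130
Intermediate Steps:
O(h) = 3 + h (O(h) = 1*(3 + h) = 3 + h)
x(m) = -30 + m (x(m) = m + 6*(-5) = m - 30 = -30 + m)
(-1 + O(3))*x(4) = (-1 + (3 + 3))*(-30 + 4) = (-1 + 6)*(-26) = 5*(-26) = -130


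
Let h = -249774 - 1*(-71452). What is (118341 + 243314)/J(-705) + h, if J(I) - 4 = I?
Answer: -125365377/701 ≈ -1.7884e+5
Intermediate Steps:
J(I) = 4 + I
h = -178322 (h = -249774 + 71452 = -178322)
(118341 + 243314)/J(-705) + h = (118341 + 243314)/(4 - 705) - 178322 = 361655/(-701) - 178322 = 361655*(-1/701) - 178322 = -361655/701 - 178322 = -125365377/701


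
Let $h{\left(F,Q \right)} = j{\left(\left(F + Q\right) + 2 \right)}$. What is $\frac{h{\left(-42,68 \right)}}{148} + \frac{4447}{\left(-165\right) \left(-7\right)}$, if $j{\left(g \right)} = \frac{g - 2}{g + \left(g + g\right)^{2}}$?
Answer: $\frac{21249343}{5518920} \approx 3.8503$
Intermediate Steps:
$j{\left(g \right)} = \frac{-2 + g}{g + 4 g^{2}}$ ($j{\left(g \right)} = \frac{-2 + g}{g + \left(2 g\right)^{2}} = \frac{-2 + g}{g + 4 g^{2}}$)
$h{\left(F,Q \right)} = \frac{F + Q}{\left(2 + F + Q\right) \left(9 + 4 F + 4 Q\right)}$ ($h{\left(F,Q \right)} = \frac{-2 + \left(\left(F + Q\right) + 2\right)}{\left(\left(F + Q\right) + 2\right) \left(1 + 4 \left(\left(F + Q\right) + 2\right)\right)} = \frac{-2 + \left(2 + F + Q\right)}{\left(2 + F + Q\right) \left(1 + 4 \left(2 + F + Q\right)\right)} = \frac{F + Q}{\left(2 + F + Q\right) \left(1 + \left(8 + 4 F + 4 Q\right)\right)} = \frac{F + Q}{\left(2 + F + Q\right) \left(9 + 4 F + 4 Q\right)}$)
$\frac{h{\left(-42,68 \right)}}{148} + \frac{4447}{\left(-165\right) \left(-7\right)} = \frac{\frac{1}{2 - 42 + 68} \frac{1}{9 + 4 \left(-42\right) + 4 \cdot 68} \left(-42 + 68\right)}{148} + \frac{4447}{\left(-165\right) \left(-7\right)} = \frac{1}{28} \frac{1}{9 - 168 + 272} \cdot 26 \cdot \frac{1}{148} + \frac{4447}{1155} = \frac{1}{28} \cdot \frac{1}{113} \cdot 26 \cdot \frac{1}{148} + 4447 \cdot \frac{1}{1155} = \frac{1}{28} \cdot \frac{1}{113} \cdot 26 \cdot \frac{1}{148} + \frac{4447}{1155} = \frac{13}{1582} \cdot \frac{1}{148} + \frac{4447}{1155} = \frac{13}{234136} + \frac{4447}{1155} = \frac{21249343}{5518920}$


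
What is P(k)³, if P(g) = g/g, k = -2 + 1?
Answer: 1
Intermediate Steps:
k = -1
P(g) = 1
P(k)³ = 1³ = 1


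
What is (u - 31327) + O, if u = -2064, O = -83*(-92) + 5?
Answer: -25750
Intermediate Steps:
O = 7641 (O = 7636 + 5 = 7641)
(u - 31327) + O = (-2064 - 31327) + 7641 = -33391 + 7641 = -25750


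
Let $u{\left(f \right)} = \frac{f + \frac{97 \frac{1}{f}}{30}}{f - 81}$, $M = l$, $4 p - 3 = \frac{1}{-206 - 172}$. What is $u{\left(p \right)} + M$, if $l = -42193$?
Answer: $- \frac{29002897036728}{687385435} \approx -42193.0$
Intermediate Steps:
$p = \frac{1133}{1512}$ ($p = \frac{3}{4} + \frac{1}{4 \left(-206 - 172\right)} = \frac{3}{4} + \frac{1}{4 \left(-378\right)} = \frac{3}{4} + \frac{1}{4} \left(- \frac{1}{378}\right) = \frac{3}{4} - \frac{1}{1512} = \frac{1133}{1512} \approx 0.74934$)
$M = -42193$
$u{\left(f \right)} = \frac{f + \frac{97}{30 f}}{-81 + f}$ ($u{\left(f \right)} = \frac{f + \frac{97}{f} \frac{1}{30}}{-81 + f} = \frac{f + \frac{97}{30 f}}{-81 + f}$)
$u{\left(p \right)} + M = \frac{\frac{97}{30} + \left(\frac{1133}{1512}\right)^{2}}{\frac{1133}{1512} \left(-81 + \frac{1133}{1512}\right)} - 42193 = \frac{1512 \left(\frac{97}{30} + \frac{1283689}{2286144}\right)}{1133 \left(- \frac{121339}{1512}\right)} - 42193 = \frac{1512}{1133} \left(- \frac{1512}{121339}\right) \frac{43377773}{11430720} - 42193 = - \frac{43377773}{687385435} - 42193 = - \frac{29002897036728}{687385435}$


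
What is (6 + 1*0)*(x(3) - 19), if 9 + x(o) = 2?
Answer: -156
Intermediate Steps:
x(o) = -7 (x(o) = -9 + 2 = -7)
(6 + 1*0)*(x(3) - 19) = (6 + 1*0)*(-7 - 19) = (6 + 0)*(-26) = 6*(-26) = -156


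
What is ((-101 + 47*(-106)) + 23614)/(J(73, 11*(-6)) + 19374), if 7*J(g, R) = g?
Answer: 4473/4679 ≈ 0.95597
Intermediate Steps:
J(g, R) = g/7
((-101 + 47*(-106)) + 23614)/(J(73, 11*(-6)) + 19374) = ((-101 + 47*(-106)) + 23614)/((1/7)*73 + 19374) = ((-101 - 4982) + 23614)/(73/7 + 19374) = (-5083 + 23614)/(135691/7) = 18531*(7/135691) = 4473/4679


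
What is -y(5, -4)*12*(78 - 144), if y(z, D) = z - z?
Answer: 0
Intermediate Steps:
y(z, D) = 0
-y(5, -4)*12*(78 - 144) = -0*12*(78 - 144) = -0*(-66) = -1*0 = 0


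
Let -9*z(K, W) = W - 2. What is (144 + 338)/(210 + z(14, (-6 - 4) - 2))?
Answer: 2169/952 ≈ 2.2784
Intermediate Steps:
z(K, W) = 2/9 - W/9 (z(K, W) = -(W - 2)/9 = -(-2 + W)/9 = 2/9 - W/9)
(144 + 338)/(210 + z(14, (-6 - 4) - 2)) = (144 + 338)/(210 + (2/9 - ((-6 - 4) - 2)/9)) = 482/(210 + (2/9 - (-10 - 2)/9)) = 482/(210 + (2/9 - ⅑*(-12))) = 482/(210 + (2/9 + 4/3)) = 482/(210 + 14/9) = 482/(1904/9) = 482*(9/1904) = 2169/952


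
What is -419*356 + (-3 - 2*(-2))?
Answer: -149163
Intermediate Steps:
-419*356 + (-3 - 2*(-2)) = -149164 + (-3 + 4) = -149164 + 1 = -149163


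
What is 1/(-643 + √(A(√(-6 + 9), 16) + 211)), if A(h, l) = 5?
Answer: -643/413233 - 6*√6/413233 ≈ -0.0015916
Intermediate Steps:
1/(-643 + √(A(√(-6 + 9), 16) + 211)) = 1/(-643 + √(5 + 211)) = 1/(-643 + √216) = 1/(-643 + 6*√6)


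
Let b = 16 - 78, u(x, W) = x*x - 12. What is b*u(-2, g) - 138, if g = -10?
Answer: 358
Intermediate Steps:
u(x, W) = -12 + x² (u(x, W) = x² - 12 = -12 + x²)
b = -62
b*u(-2, g) - 138 = -62*(-12 + (-2)²) - 138 = -62*(-12 + 4) - 138 = -62*(-8) - 138 = 496 - 138 = 358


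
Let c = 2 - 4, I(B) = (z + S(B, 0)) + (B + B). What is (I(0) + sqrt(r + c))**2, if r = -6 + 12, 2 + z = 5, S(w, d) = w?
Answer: 25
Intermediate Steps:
z = 3 (z = -2 + 5 = 3)
I(B) = 3 + 3*B (I(B) = (3 + B) + (B + B) = (3 + B) + 2*B = 3 + 3*B)
r = 6
c = -2
(I(0) + sqrt(r + c))**2 = ((3 + 3*0) + sqrt(6 - 2))**2 = ((3 + 0) + sqrt(4))**2 = (3 + 2)**2 = 5**2 = 25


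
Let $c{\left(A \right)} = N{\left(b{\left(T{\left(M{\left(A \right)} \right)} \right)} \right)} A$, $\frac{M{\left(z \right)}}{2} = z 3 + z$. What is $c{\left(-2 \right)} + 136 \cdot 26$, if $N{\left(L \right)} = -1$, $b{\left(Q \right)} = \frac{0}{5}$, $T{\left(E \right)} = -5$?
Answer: $3538$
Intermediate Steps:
$M{\left(z \right)} = 8 z$ ($M{\left(z \right)} = 2 \left(z 3 + z\right) = 2 \left(3 z + z\right) = 2 \cdot 4 z = 8 z$)
$b{\left(Q \right)} = 0$ ($b{\left(Q \right)} = 0 \cdot \frac{1}{5} = 0$)
$c{\left(A \right)} = - A$
$c{\left(-2 \right)} + 136 \cdot 26 = \left(-1\right) \left(-2\right) + 136 \cdot 26 = 2 + 3536 = 3538$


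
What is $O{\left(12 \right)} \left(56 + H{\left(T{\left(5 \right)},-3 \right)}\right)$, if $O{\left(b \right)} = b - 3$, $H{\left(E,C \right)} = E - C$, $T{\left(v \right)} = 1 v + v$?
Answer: $621$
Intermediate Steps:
$T{\left(v \right)} = 2 v$ ($T{\left(v \right)} = v + v = 2 v$)
$O{\left(b \right)} = -3 + b$
$O{\left(12 \right)} \left(56 + H{\left(T{\left(5 \right)},-3 \right)}\right) = \left(-3 + 12\right) \left(56 + \left(2 \cdot 5 - -3\right)\right) = 9 \left(56 + \left(10 + 3\right)\right) = 9 \left(56 + 13\right) = 9 \cdot 69 = 621$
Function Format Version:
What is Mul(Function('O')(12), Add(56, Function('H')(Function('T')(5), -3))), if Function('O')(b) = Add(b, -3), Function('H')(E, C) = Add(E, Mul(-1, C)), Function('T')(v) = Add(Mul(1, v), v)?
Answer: 621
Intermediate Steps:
Function('T')(v) = Mul(2, v) (Function('T')(v) = Add(v, v) = Mul(2, v))
Function('O')(b) = Add(-3, b)
Mul(Function('O')(12), Add(56, Function('H')(Function('T')(5), -3))) = Mul(Add(-3, 12), Add(56, Add(Mul(2, 5), Mul(-1, -3)))) = Mul(9, Add(56, Add(10, 3))) = Mul(9, Add(56, 13)) = Mul(9, 69) = 621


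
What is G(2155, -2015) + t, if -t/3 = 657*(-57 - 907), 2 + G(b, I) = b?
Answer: 1902197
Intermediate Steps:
G(b, I) = -2 + b
t = 1900044 (t = -1971*(-57 - 907) = -1971*(-964) = -3*(-633348) = 1900044)
G(2155, -2015) + t = (-2 + 2155) + 1900044 = 2153 + 1900044 = 1902197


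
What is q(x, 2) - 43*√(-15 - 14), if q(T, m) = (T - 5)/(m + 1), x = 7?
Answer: ⅔ - 43*I*√29 ≈ 0.66667 - 231.56*I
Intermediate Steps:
q(T, m) = (-5 + T)/(1 + m)
q(x, 2) - 43*√(-15 - 14) = (-5 + 7)/(1 + 2) - 43*√(-15 - 14) = 2/3 - 43*I*√29 = (⅓)*2 - 43*I*√29 = ⅔ - 43*I*√29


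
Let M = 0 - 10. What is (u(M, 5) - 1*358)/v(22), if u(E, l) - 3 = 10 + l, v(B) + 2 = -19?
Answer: 340/21 ≈ 16.190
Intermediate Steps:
v(B) = -21 (v(B) = -2 - 19 = -21)
M = -10
u(E, l) = 13 + l (u(E, l) = 3 + (10 + l) = 13 + l)
(u(M, 5) - 1*358)/v(22) = ((13 + 5) - 1*358)/(-21) = (18 - 358)*(-1/21) = -340*(-1/21) = 340/21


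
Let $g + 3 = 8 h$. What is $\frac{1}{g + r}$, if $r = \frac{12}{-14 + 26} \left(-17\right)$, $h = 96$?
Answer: $\frac{1}{748} \approx 0.0013369$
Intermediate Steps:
$g = 765$ ($g = -3 + 8 \cdot 96 = -3 + 768 = 765$)
$r = -17$ ($r = \frac{12}{12} \left(-17\right) = 12 \cdot \frac{1}{12} \left(-17\right) = 1 \left(-17\right) = -17$)
$\frac{1}{g + r} = \frac{1}{765 - 17} = \frac{1}{748}$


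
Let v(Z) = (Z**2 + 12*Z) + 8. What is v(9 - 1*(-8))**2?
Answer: 251001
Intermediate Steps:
v(Z) = 8 + Z**2 + 12*Z
v(9 - 1*(-8))**2 = (8 + (9 - 1*(-8))**2 + 12*(9 - 1*(-8)))**2 = (8 + (9 + 8)**2 + 12*(9 + 8))**2 = (8 + 17**2 + 12*17)**2 = (8 + 289 + 204)**2 = 501**2 = 251001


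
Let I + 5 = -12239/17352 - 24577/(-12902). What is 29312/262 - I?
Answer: 1696288730419/14663845512 ≈ 115.68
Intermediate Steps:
I = -425412497/111937752 (I = -5 + (-12239/17352 - 24577/(-12902)) = -5 + (-12239*1/17352 - 24577*(-1/12902)) = -5 + (-12239/17352 + 24577/12902) = -5 + 134276263/111937752 = -425412497/111937752 ≈ -3.8004)
29312/262 - I = 29312/262 - 1*(-425412497/111937752) = 29312*(1/262) + 425412497/111937752 = 14656/131 + 425412497/111937752 = 1696288730419/14663845512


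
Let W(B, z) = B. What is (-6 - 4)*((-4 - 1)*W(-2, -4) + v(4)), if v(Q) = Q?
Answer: -140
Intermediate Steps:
(-6 - 4)*((-4 - 1)*W(-2, -4) + v(4)) = (-6 - 4)*((-4 - 1)*(-2) + 4) = -10*(-5*(-2) + 4) = -10*(10 + 4) = -10*14 = -140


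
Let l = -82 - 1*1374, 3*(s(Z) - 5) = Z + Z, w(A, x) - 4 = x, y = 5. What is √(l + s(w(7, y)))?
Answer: 17*I*√5 ≈ 38.013*I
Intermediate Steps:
w(A, x) = 4 + x
s(Z) = 5 + 2*Z/3 (s(Z) = 5 + (Z + Z)/3 = 5 + (2*Z)/3 = 5 + 2*Z/3)
l = -1456 (l = -82 - 1374 = -1456)
√(l + s(w(7, y))) = √(-1456 + (5 + 2*(4 + 5)/3)) = √(-1456 + (5 + (⅔)*9)) = √(-1456 + (5 + 6)) = √(-1456 + 11) = √(-1445) = 17*I*√5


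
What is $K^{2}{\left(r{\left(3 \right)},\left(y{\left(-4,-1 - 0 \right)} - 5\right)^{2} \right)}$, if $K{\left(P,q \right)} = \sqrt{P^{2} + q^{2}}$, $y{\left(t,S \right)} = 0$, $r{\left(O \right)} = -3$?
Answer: $634$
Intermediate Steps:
$K^{2}{\left(r{\left(3 \right)},\left(y{\left(-4,-1 - 0 \right)} - 5\right)^{2} \right)} = \left(\sqrt{\left(-3\right)^{2} + \left(\left(0 - 5\right)^{2}\right)^{2}}\right)^{2} = \left(\sqrt{9 + \left(\left(-5\right)^{2}\right)^{2}}\right)^{2} = \left(\sqrt{9 + 25^{2}}\right)^{2} = \left(\sqrt{9 + 625}\right)^{2} = \left(\sqrt{634}\right)^{2} = 634$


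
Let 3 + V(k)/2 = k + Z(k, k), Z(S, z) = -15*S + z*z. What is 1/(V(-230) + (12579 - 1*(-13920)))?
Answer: 1/138733 ≈ 7.2081e-6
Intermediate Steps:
Z(S, z) = z² - 15*S (Z(S, z) = -15*S + z² = z² - 15*S)
V(k) = -6 - 28*k + 2*k² (V(k) = -6 + 2*(k + (k² - 15*k)) = -6 + 2*(k² - 14*k) = -6 + (-28*k + 2*k²) = -6 - 28*k + 2*k²)
1/(V(-230) + (12579 - 1*(-13920))) = 1/((-6 - 28*(-230) + 2*(-230)²) + (12579 - 1*(-13920))) = 1/((-6 + 6440 + 2*52900) + (12579 + 13920)) = 1/((-6 + 6440 + 105800) + 26499) = 1/(112234 + 26499) = 1/138733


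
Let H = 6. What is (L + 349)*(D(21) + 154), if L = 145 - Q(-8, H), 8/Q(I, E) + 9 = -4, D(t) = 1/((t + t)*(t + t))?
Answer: 873377255/11466 ≈ 76171.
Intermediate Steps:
D(t) = 1/(4*t**2) (D(t) = 1/((2*t)*(2*t)) = 1/(4*t**2))
Q(I, E) = -8/13 (Q(I, E) = 8/(-9 - 4) = 8/(-13) = 8*(-1/13) = -8/13)
L = 1893/13 (L = 145 - 1*(-8/13) = 145 + 8/13 = 1893/13 ≈ 145.62)
(L + 349)*(D(21) + 154) = (1893/13 + 349)*((1/4)/21**2 + 154) = 6430*((1/4)*(1/441) + 154)/13 = 6430*(1/1764 + 154)/13 = (6430/13)*(271657/1764) = 873377255/11466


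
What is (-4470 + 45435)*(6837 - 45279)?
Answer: -1574776530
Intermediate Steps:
(-4470 + 45435)*(6837 - 45279) = 40965*(-38442) = -1574776530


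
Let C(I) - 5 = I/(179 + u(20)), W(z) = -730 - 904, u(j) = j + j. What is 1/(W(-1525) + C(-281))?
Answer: -219/357032 ≈ -0.00061339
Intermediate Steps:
u(j) = 2*j
W(z) = -1634
C(I) = 5 + I/219 (C(I) = 5 + I/(179 + 2*20) = 5 + I/(179 + 40) = 5 + I/219)
1/(W(-1525) + C(-281)) = 1/(-1634 + (5 + (1/219)*(-281))) = 1/(-1634 + (5 - 281/219)) = 1/(-1634 + 814/219) = 1/(-357032/219) = -219/357032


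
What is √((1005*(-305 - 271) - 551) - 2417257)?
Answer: 4*I*√187293 ≈ 1731.1*I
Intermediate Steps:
√((1005*(-305 - 271) - 551) - 2417257) = √((1005*(-576) - 551) - 2417257) = √((-578880 - 551) - 2417257) = √(-579431 - 2417257) = √(-2996688) = 4*I*√187293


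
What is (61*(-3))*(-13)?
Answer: 2379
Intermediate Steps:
(61*(-3))*(-13) = -183*(-13) = 2379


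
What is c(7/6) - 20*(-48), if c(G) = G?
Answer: 5767/6 ≈ 961.17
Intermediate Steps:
c(7/6) - 20*(-48) = 7/6 - 20*(-48) = 7*(⅙) + 960 = 7/6 + 960 = 5767/6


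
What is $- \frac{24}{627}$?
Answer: $- \frac{8}{209} \approx -0.038278$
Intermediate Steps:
$- \frac{24}{627} = \left(-24\right) \frac{1}{627} = - \frac{8}{209}$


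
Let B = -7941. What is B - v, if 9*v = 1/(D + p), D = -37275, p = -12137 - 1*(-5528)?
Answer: -3136345595/394956 ≈ -7941.0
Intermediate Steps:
p = -6609 (p = -12137 + 5528 = -6609)
v = -1/394956 (v = 1/(9*(-37275 - 6609)) = (⅑)/(-43884) = (⅑)*(-1/43884) = -1/394956 ≈ -2.5319e-6)
B - v = -7941 - 1*(-1/394956) = -7941 + 1/394956 = -3136345595/394956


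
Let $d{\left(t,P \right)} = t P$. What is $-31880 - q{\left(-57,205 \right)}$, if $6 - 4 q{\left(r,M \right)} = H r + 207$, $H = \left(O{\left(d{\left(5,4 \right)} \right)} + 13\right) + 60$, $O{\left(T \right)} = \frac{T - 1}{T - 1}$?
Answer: $- \frac{131537}{4} \approx -32884.0$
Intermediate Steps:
$d{\left(t,P \right)} = P t$
$O{\left(T \right)} = 1$ ($O{\left(T \right)} = \frac{-1 + T}{-1 + T} = 1$)
$H = 74$ ($H = \left(1 + 13\right) + 60 = 14 + 60 = 74$)
$q{\left(r,M \right)} = - \frac{201}{4} - \frac{37 r}{2}$ ($q{\left(r,M \right)} = \frac{3}{2} - \frac{74 r + 207}{4} = \frac{3}{2} - \frac{207 + 74 r}{4} = \frac{3}{2} - \left(\frac{207}{4} + \frac{37 r}{2}\right) = - \frac{201}{4} - \frac{37 r}{2}$)
$-31880 - q{\left(-57,205 \right)} = -31880 - \left(- \frac{201}{4} - - \frac{2109}{2}\right) = -31880 - \left(- \frac{201}{4} + \frac{2109}{2}\right) = -31880 - \frac{4017}{4} = - \frac{131537}{4}$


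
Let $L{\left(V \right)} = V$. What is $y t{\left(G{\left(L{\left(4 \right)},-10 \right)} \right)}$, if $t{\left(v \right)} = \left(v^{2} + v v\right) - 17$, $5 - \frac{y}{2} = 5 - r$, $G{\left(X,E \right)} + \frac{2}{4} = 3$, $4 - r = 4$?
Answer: $0$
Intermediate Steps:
$r = 0$ ($r = 4 - 4 = 0$)
$G{\left(X,E \right)} = \frac{5}{2}$ ($G{\left(X,E \right)} = - \frac{1}{2} + 3 = \frac{5}{2}$)
$y = 0$ ($y = 10 - 2 \left(5 - 0\right) = 10 - 2 \left(5 + 0\right) = 10 - 10 = 0$)
$t{\left(v \right)} = -17 + 2 v^{2}$ ($t{\left(v \right)} = \left(v^{2} + v^{2}\right) - 17 = 2 v^{2} - 17 = -17 + 2 v^{2}$)
$y t{\left(G{\left(L{\left(4 \right)},-10 \right)} \right)} = 0 \left(-17 + 2 \left(\frac{5}{2}\right)^{2}\right) = 0 \left(-17 + 2 \cdot \frac{25}{4}\right) = 0 \left(-17 + \frac{25}{2}\right) = 0 \left(- \frac{9}{2}\right) = 0$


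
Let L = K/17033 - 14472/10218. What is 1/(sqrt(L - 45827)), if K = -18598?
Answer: -I*sqrt(38561754519726189037)/1329385664563 ≈ -0.0046712*I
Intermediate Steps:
L = -72755990/29007199 (L = -18598/17033 - 14472/10218 = -18598*1/17033 - 14472*1/10218 = -18598/17033 - 2412/1703 = -72755990/29007199 ≈ -2.5082)
1/(sqrt(L - 45827)) = 1/(sqrt(-72755990/29007199 - 45827)) = 1/(sqrt(-1329385664563/29007199)) = 1/(I*sqrt(38561754519726189037)/29007199) = -I*sqrt(38561754519726189037)/1329385664563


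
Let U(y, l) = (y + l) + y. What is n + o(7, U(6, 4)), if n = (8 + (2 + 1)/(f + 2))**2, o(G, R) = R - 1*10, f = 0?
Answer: 385/4 ≈ 96.250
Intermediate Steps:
U(y, l) = l + 2*y (U(y, l) = (l + y) + y = l + 2*y)
o(G, R) = -10 + R (o(G, R) = R - 10 = -10 + R)
n = 361/4 (n = (8 + (2 + 1)/(0 + 2))**2 = (8 + 3/2)**2 = (19/2)**2 = 361/4 ≈ 90.250)
n + o(7, U(6, 4)) = 361/4 + (-10 + (4 + 2*6)) = 361/4 + (-10 + (4 + 12)) = 361/4 + (-10 + 16) = 361/4 + 6 = 385/4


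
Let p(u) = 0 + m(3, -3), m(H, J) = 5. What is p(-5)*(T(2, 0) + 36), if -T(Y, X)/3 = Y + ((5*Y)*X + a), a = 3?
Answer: 105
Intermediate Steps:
T(Y, X) = -9 - 3*Y - 15*X*Y (T(Y, X) = -3*(Y + ((5*Y)*X + 3)) = -3*(Y + (5*X*Y + 3)) = -3*(Y + (3 + 5*X*Y)) = -3*(3 + Y + 5*X*Y) = -9 - 3*Y - 15*X*Y)
p(u) = 5 (p(u) = 0 + 5 = 5)
p(-5)*(T(2, 0) + 36) = 5*((-9 - 3*2 - 15*0*2) + 36) = 5*((-9 - 6 + 0) + 36) = 5*(-15 + 36) = 5*21 = 105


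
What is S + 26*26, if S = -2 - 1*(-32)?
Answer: 706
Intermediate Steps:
S = 30 (S = -2 + 32 = 30)
S + 26*26 = 30 + 26*26 = 30 + 676 = 706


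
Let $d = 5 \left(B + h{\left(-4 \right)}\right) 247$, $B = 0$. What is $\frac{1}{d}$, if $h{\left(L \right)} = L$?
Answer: $- \frac{1}{4940} \approx -0.00020243$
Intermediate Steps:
$d = -4940$ ($d = 5 \left(0 - 4\right) 247 = 5 \left(-4\right) 247 = \left(-20\right) 247 = -4940$)
$\frac{1}{d} = \frac{1}{-4940} = - \frac{1}{4940}$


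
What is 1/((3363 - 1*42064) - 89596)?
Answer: -1/128297 ≈ -7.7944e-6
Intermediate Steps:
1/((3363 - 1*42064) - 89596) = 1/((3363 - 42064) - 89596) = 1/(-38701 - 89596) = 1/(-128297) = -1/128297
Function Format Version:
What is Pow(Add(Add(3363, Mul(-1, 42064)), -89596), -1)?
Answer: Rational(-1, 128297) ≈ -7.7944e-6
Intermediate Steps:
Pow(Add(Add(3363, Mul(-1, 42064)), -89596), -1) = Pow(Add(Add(3363, -42064), -89596), -1) = Pow(Add(-38701, -89596), -1) = Pow(-128297, -1) = Rational(-1, 128297)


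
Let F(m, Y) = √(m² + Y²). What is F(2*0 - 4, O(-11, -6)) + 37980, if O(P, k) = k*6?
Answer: 37980 + 4*√82 ≈ 38016.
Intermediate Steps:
O(P, k) = 6*k
F(m, Y) = √(Y² + m²)
F(2*0 - 4, O(-11, -6)) + 37980 = √((6*(-6))² + (2*0 - 4)²) + 37980 = √((-36)² + (0 - 4)²) + 37980 = √(1296 + (-4)²) + 37980 = √(1296 + 16) + 37980 = √1312 + 37980 = 4*√82 + 37980 = 37980 + 4*√82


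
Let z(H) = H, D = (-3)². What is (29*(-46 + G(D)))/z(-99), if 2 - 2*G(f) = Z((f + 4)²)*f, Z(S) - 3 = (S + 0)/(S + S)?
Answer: 783/44 ≈ 17.795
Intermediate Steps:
Z(S) = 7/2 (Z(S) = 3 + (S + 0)/(S + S) = 3 + S/((2*S)) = 3 + S*(1/(2*S)) = 3 + ½ = 7/2)
D = 9
G(f) = 1 - 7*f/4
(29*(-46 + G(D)))/z(-99) = (29*(-46 + (1 - 7/4*9)))/(-99) = (29*(-46 + (1 - 63/4)))*(-1/99) = (29*(-46 - 59/4))*(-1/99) = (29*(-243/4))*(-1/99) = -7047/4*(-1/99) = 783/44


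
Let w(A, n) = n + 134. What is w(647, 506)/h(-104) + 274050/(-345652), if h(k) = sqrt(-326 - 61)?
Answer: -137025/172826 - 640*I*sqrt(43)/129 ≈ -0.79285 - 32.533*I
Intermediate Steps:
w(A, n) = 134 + n
h(k) = 3*I*sqrt(43) (h(k) = sqrt(-387) = 3*I*sqrt(43))
w(647, 506)/h(-104) + 274050/(-345652) = (134 + 506)/((3*I*sqrt(43))) + 274050/(-345652) = 640*(-I*sqrt(43)/129) + 274050*(-1/345652) = -640*I*sqrt(43)/129 - 137025/172826 = -137025/172826 - 640*I*sqrt(43)/129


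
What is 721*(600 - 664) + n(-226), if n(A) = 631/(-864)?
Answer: -39869047/864 ≈ -46145.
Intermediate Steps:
n(A) = -631/864 (n(A) = 631*(-1/864) = -631/864)
721*(600 - 664) + n(-226) = 721*(600 - 664) - 631/864 = 721*(-64) - 631/864 = -46144 - 631/864 = -39869047/864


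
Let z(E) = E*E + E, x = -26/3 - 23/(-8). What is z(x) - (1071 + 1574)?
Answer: -1507535/576 ≈ -2617.3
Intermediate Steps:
x = -139/24 (x = -26*⅓ - 23*(-⅛) = -26/3 + 23/8 = -139/24 ≈ -5.7917)
z(E) = E + E² (z(E) = E² + E = E + E²)
z(x) - (1071 + 1574) = -139*(1 - 139/24)/24 - (1071 + 1574) = -139/24*(-115/24) - 1*2645 = 15985/576 - 2645 = -1507535/576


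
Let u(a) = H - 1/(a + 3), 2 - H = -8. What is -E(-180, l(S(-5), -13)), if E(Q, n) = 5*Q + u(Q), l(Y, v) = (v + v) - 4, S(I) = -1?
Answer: 157529/177 ≈ 889.99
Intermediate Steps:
H = 10 (H = 2 - 1*(-8) = 2 + 8 = 10)
l(Y, v) = -4 + 2*v (l(Y, v) = 2*v - 4 = -4 + 2*v)
u(a) = 10 - 1/(3 + a) (u(a) = 10 - 1/(a + 3) = 10 - 1/(3 + a))
E(Q, n) = 5*Q + (29 + 10*Q)/(3 + Q)
-E(-180, l(S(-5), -13)) = -(29 + 5*(-180)² + 25*(-180))/(3 - 180) = -(29 + 5*32400 - 4500)/(-177) = -(-1)*(29 + 162000 - 4500)/177 = -(-1)*157529/177 = -1*(-157529/177) = 157529/177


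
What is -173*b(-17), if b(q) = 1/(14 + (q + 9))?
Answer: -173/6 ≈ -28.833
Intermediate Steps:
b(q) = 1/(23 + q) (b(q) = 1/(14 + (9 + q)) = 1/(23 + q))
-173*b(-17) = -173/(23 - 17) = -173/6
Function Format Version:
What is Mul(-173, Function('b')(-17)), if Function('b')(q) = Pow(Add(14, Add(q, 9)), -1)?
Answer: Rational(-173, 6) ≈ -28.833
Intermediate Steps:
Function('b')(q) = Pow(Add(23, q), -1) (Function('b')(q) = Pow(Add(14, Add(9, q)), -1) = Pow(Add(23, q), -1))
Mul(-173, Function('b')(-17)) = Mul(-173, Pow(Add(23, -17), -1)) = Mul(-173, Pow(6, -1)) = Mul(-173, Rational(1, 6)) = Rational(-173, 6)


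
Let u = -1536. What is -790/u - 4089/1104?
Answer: -56339/17664 ≈ -3.1895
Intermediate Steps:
-790/u - 4089/1104 = -790/(-1536) - 4089/1104 = -790*(-1/1536) - 4089*1/1104 = 395/768 - 1363/368 = -56339/17664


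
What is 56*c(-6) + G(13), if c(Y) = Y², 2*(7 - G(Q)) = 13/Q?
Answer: 4045/2 ≈ 2022.5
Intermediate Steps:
G(Q) = 7 - 13/(2*Q)
56*c(-6) + G(13) = 56*(-6)² + (7 - 13/2/13) = 56*36 + (7 - 13/2*1/13) = 2016 + (7 - ½) = 2016 + 13/2 = 4045/2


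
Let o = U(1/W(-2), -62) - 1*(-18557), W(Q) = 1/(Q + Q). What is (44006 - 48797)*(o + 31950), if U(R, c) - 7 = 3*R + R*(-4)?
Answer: -242031738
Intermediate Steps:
W(Q) = 1/(2*Q)
U(R, c) = 7 - R (U(R, c) = 7 + (3*R + R*(-4)) = 7 + (3*R - 4*R) = 7 - R)
o = 18568 (o = (7 - 1/((1/2)/(-2))) - 1*(-18557) = (7 - 1/((1/2)*(-1/2))) + 18557 = (7 - 1/(-1/4)) + 18557 = (7 - 1*(-4)) + 18557 = (7 + 4) + 18557 = 11 + 18557 = 18568)
(44006 - 48797)*(o + 31950) = (44006 - 48797)*(18568 + 31950) = -4791*50518 = -242031738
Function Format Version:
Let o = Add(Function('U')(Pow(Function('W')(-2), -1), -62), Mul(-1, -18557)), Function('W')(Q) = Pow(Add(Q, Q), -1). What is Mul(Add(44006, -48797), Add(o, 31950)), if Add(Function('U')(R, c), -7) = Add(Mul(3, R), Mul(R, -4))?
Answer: -242031738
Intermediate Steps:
Function('W')(Q) = Mul(Rational(1, 2), Pow(Q, -1)) (Function('W')(Q) = Pow(Mul(2, Q), -1) = Mul(Rational(1, 2), Pow(Q, -1)))
Function('U')(R, c) = Add(7, Mul(-1, R)) (Function('U')(R, c) = Add(7, Add(Mul(3, R), Mul(R, -4))) = Add(7, Add(Mul(3, R), Mul(-4, R))) = Add(7, Mul(-1, R)))
o = 18568 (o = Add(Add(7, Mul(-1, Pow(Mul(Rational(1, 2), Pow(-2, -1)), -1))), Mul(-1, -18557)) = Add(Add(7, Mul(-1, Pow(Mul(Rational(1, 2), Rational(-1, 2)), -1))), 18557) = Add(Add(7, Mul(-1, Pow(Rational(-1, 4), -1))), 18557) = Add(Add(7, Mul(-1, -4)), 18557) = Add(Add(7, 4), 18557) = Add(11, 18557) = 18568)
Mul(Add(44006, -48797), Add(o, 31950)) = Mul(Add(44006, -48797), Add(18568, 31950)) = Mul(-4791, 50518) = -242031738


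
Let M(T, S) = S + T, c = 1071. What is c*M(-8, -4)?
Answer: -12852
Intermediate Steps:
c*M(-8, -4) = 1071*(-4 - 8) = 1071*(-12) = -12852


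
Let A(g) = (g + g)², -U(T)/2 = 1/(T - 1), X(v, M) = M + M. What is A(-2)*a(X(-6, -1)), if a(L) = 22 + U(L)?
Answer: 1088/3 ≈ 362.67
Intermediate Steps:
X(v, M) = 2*M
U(T) = -2/(-1 + T) (U(T) = -2/(T - 1) = -2/(-1 + T))
a(L) = 22 - 2/(-1 + L)
A(g) = 4*g² (A(g) = (2*g)² = 4*g²)
A(-2)*a(X(-6, -1)) = (4*(-2)²)*(2*(-12 + 11*(2*(-1)))/(-1 + 2*(-1))) = (4*4)*(2*(-12 + 11*(-2))/(-1 - 2)) = 16*(2*(-12 - 22)/(-3)) = 16*(2*(-⅓)*(-34)) = 16*(68/3) = 1088/3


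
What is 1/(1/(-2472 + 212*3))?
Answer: -1836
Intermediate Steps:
1/(1/(-2472 + 212*3)) = 1/(1/(-2472 + 636)) = 1/(1/(-1836)) = 1/(-1/1836) = -1836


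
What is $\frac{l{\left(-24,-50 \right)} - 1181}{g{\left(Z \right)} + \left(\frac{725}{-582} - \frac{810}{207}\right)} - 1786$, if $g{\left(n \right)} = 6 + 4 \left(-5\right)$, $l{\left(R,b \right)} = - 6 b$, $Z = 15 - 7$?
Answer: $- \frac{446242708}{256459} \approx -1740.0$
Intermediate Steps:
$Z = 8$ ($Z = 15 - 7 = 8$)
$g{\left(n \right)} = -14$ ($g{\left(n \right)} = 6 - 20 = -14$)
$\frac{l{\left(-24,-50 \right)} - 1181}{g{\left(Z \right)} + \left(\frac{725}{-582} - \frac{810}{207}\right)} - 1786 = \frac{\left(-6\right) \left(-50\right) - 1181}{-14 + \left(\frac{725}{-582} - \frac{810}{207}\right)} - 1786 = \frac{300 - 1181}{-14 + \left(725 \left(- \frac{1}{582}\right) - \frac{90}{23}\right)} - 1786 = - \frac{881}{-14 - \frac{69055}{13386}} - 1786 = - \frac{881}{- \frac{256459}{13386}} - 1786 = \left(-881\right) \left(- \frac{13386}{256459}\right) - 1786 = \frac{11793066}{256459} - 1786 = - \frac{446242708}{256459}$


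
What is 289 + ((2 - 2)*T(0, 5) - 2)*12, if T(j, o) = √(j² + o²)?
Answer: 265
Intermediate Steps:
289 + ((2 - 2)*T(0, 5) - 2)*12 = 289 + ((2 - 2)*√(0² + 5²) - 2)*12 = 289 + (0*√(0 + 25) - 2)*12 = 289 + (0*√25 - 2)*12 = 289 + (0*5 - 2)*12 = 289 + (0 - 2)*12 = 289 - 2*12 = 289 - 24 = 265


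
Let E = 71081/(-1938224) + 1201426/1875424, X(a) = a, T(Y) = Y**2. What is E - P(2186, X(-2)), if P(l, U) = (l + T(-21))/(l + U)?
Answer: -9286195627061/15505511926632 ≈ -0.59890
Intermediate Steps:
P(l, U) = (441 + l)/(U + l) (P(l, U) = (l + (-21)**2)/(l + U) = (l + 441)/(U + l) = (441 + l)/(U + l))
E = 17150981985/28398373492 (E = 71081*(-1/1938224) + 1201426*(1/1875424) = -71081/1938224 + 600713/937712 = 17150981985/28398373492 ≈ 0.60394)
E - P(2186, X(-2)) = 17150981985/28398373492 - (441 + 2186)/(-2 + 2186) = 17150981985/28398373492 - 2627/2184 = -9286195627061/15505511926632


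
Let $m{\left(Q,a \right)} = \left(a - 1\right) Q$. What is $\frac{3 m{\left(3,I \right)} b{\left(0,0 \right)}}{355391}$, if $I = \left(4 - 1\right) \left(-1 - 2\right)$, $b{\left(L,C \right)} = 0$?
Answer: $0$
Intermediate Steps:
$I = -9$ ($I = 3 \left(-3\right) = -9$)
$m{\left(Q,a \right)} = Q \left(-1 + a\right)$ ($m{\left(Q,a \right)} = \left(-1 + a\right) Q = Q \left(-1 + a\right)$)
$\frac{3 m{\left(3,I \right)} b{\left(0,0 \right)}}{355391} = \frac{3 \cdot 3 \left(-1 - 9\right) 0}{355391} = 3 \cdot 3 \left(-10\right) 0 \cdot \frac{1}{355391} = 3 \left(-30\right) 0 \cdot \frac{1}{355391} = \left(-90\right) 0 \cdot \frac{1}{355391} = 0 \cdot \frac{1}{355391} = 0$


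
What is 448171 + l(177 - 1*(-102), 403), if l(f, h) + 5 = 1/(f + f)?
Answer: 250076629/558 ≈ 4.4817e+5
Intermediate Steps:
l(f, h) = -5 + 1/(2*f) (l(f, h) = -5 + 1/(f + f) = -5 + 1/(2*f))
448171 + l(177 - 1*(-102), 403) = 448171 + (-5 + 1/(2*(177 - 1*(-102)))) = 448171 + (-5 + 1/(2*(177 + 102))) = 448171 + (-5 + (½)/279) = 448171 + (-5 + (½)*(1/279)) = 448171 + (-5 + 1/558) = 448171 - 2789/558 = 250076629/558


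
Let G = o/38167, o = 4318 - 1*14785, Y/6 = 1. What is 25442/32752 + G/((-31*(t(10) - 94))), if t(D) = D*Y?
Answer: 255784604693/329387011384 ≈ 0.77655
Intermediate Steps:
Y = 6 (Y = 6*1 = 6)
t(D) = 6*D (t(D) = D*6 = 6*D)
o = -10467 (o = 4318 - 14785 = -10467)
G = -10467/38167 ≈ -0.27424
25442/32752 + G/((-31*(t(10) - 94))) = 25442/32752 - 10467*(-1/(31*(6*10 - 94)))/38167 = 25442*(1/32752) - 10467*(-1/(31*(60 - 94)))/38167 = 12721/16376 - 10467/(38167*((-31*(-34)))) = 12721/16376 - 10467/38167/1054 = 12721/16376 - 10467/38167*1/1054 = 12721/16376 - 10467/40228018 = 255784604693/329387011384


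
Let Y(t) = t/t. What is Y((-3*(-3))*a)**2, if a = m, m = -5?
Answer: 1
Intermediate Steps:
a = -5
Y(t) = 1
Y((-3*(-3))*a)**2 = 1**2 = 1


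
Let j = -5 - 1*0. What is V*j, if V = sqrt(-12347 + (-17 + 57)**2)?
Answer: -5*I*sqrt(10747) ≈ -518.34*I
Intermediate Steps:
V = I*sqrt(10747) (V = sqrt(-12347 + 40**2) = sqrt(-12347 + 1600) = sqrt(-10747) = I*sqrt(10747) ≈ 103.67*I)
j = -5 (j = -5 + 0 = -5)
V*j = (I*sqrt(10747))*(-5) = -5*I*sqrt(10747)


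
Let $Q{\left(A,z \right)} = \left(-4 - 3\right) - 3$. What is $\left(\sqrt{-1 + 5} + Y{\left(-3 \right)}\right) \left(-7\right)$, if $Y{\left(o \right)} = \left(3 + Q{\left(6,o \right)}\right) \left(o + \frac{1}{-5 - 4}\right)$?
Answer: $- \frac{1498}{9} \approx -166.44$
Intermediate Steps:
$Q{\left(A,z \right)} = -10$ ($Q{\left(A,z \right)} = -7 - 3 = -10$)
$Y{\left(o \right)} = \frac{7}{9} - 7 o$ ($Y{\left(o \right)} = \left(3 - 10\right) \left(o + \frac{1}{-5 - 4}\right) = - 7 \left(o + \frac{1}{-9}\right) = - 7 \left(o - \frac{1}{9}\right) = - 7 \left(- \frac{1}{9} + o\right) = \frac{7}{9} - 7 o$)
$\left(\sqrt{-1 + 5} + Y{\left(-3 \right)}\right) \left(-7\right) = \left(\sqrt{-1 + 5} + \left(\frac{7}{9} - -21\right)\right) \left(-7\right) = \left(\sqrt{4} + \left(\frac{7}{9} + 21\right)\right) \left(-7\right) = \left(2 + \frac{196}{9}\right) \left(-7\right) = \frac{214}{9} \left(-7\right) = - \frac{1498}{9}$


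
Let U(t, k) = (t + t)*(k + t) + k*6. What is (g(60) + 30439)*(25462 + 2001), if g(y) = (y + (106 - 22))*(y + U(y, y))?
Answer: 59444185297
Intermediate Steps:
U(t, k) = 6*k + 2*t*(k + t) (U(t, k) = (2*t)*(k + t) + 6*k = 2*t*(k + t) + 6*k = 6*k + 2*t*(k + t))
g(y) = (84 + y)*(4*y² + 7*y) (g(y) = (y + (106 - 22))*(y + (2*y² + 6*y + 2*y*y)) = (y + 84)*(y + (2*y² + 6*y + 2*y²)) = (84 + y)*(y + (4*y² + 6*y)) = (84 + y)*(4*y² + 7*y))
(g(60) + 30439)*(25462 + 2001) = (60*(588 + 4*60² + 343*60) + 30439)*(25462 + 2001) = (60*(588 + 4*3600 + 20580) + 30439)*27463 = (60*(588 + 14400 + 20580) + 30439)*27463 = (60*35568 + 30439)*27463 = (2134080 + 30439)*27463 = 2164519*27463 = 59444185297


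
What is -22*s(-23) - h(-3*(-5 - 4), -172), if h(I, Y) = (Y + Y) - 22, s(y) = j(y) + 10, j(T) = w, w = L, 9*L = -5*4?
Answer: 1754/9 ≈ 194.89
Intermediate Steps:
L = -20/9 (L = (-5*4)/9 = (-1*20)/9 = (⅑)*(-20) = -20/9 ≈ -2.2222)
w = -20/9 ≈ -2.2222
j(T) = -20/9
s(y) = 70/9 (s(y) = -20/9 + 10 = 70/9)
h(I, Y) = -22 + 2*Y (h(I, Y) = 2*Y - 22 = -22 + 2*Y)
-22*s(-23) - h(-3*(-5 - 4), -172) = -22*70/9 - (-22 + 2*(-172)) = -1540/9 - (-22 - 344) = -1540/9 - 1*(-366) = -1540/9 + 366 = 1754/9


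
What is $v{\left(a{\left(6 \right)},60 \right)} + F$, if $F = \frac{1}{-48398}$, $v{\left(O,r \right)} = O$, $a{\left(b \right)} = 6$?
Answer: $\frac{290387}{48398} \approx 6.0$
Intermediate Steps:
$F = - \frac{1}{48398} \approx -2.0662 \cdot 10^{-5}$
$v{\left(a{\left(6 \right)},60 \right)} + F = 6 - \frac{1}{48398} = \frac{290387}{48398}$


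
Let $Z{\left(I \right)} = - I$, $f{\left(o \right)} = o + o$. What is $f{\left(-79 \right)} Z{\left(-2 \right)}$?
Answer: $-316$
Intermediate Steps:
$f{\left(o \right)} = 2 o$
$f{\left(-79 \right)} Z{\left(-2 \right)} = 2 \left(-79\right) \left(\left(-1\right) \left(-2\right)\right) = \left(-158\right) 2 = -316$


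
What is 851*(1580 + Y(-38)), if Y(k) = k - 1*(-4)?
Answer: 1315646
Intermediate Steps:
Y(k) = 4 + k (Y(k) = k + 4 = 4 + k)
851*(1580 + Y(-38)) = 851*(1580 + (4 - 38)) = 851*(1580 - 34) = 851*1546 = 1315646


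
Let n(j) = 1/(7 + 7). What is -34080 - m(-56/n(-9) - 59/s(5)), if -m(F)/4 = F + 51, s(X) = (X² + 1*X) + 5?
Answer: -1295656/35 ≈ -37019.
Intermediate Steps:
n(j) = 1/14
s(X) = 5 + X + X² (s(X) = (X² + X) + 5 = (X + X²) + 5 = 5 + X + X²)
m(F) = -204 - 4*F (m(F) = -4*(F + 51) = -4*(51 + F) = -204 - 4*F)
-34080 - m(-56/n(-9) - 59/s(5)) = -34080 - (-204 - 4*(-56/1/14 - 59/(5 + 5 + 5²))) = -34080 - (-204 - 4*(-56*14 - 59/(5 + 5 + 25))) = -34080 - (-204 - 4*(-784 - 59/35)) = -34080 - (-204 - 4*(-27499/35)) = -34080 - (-204 + 109996/35) = -34080 - 1*102856/35 = -34080 - 102856/35 = -1295656/35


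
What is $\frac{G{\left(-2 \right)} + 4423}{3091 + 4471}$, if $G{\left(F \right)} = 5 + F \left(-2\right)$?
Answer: $\frac{2216}{3781} \approx 0.58609$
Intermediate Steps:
$G{\left(F \right)} = 5 - 2 F$
$\frac{G{\left(-2 \right)} + 4423}{3091 + 4471} = \frac{\left(5 - -4\right) + 4423}{3091 + 4471} = \frac{\left(5 + 4\right) + 4423}{7562} = \left(9 + 4423\right) \frac{1}{7562} = 4432 \cdot \frac{1}{7562} = \frac{2216}{3781}$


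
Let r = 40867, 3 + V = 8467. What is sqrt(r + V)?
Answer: sqrt(49331) ≈ 222.11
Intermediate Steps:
V = 8464 (V = -3 + 8467 = 8464)
sqrt(r + V) = sqrt(40867 + 8464) = sqrt(49331)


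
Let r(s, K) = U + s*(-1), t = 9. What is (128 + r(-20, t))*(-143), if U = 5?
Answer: -21879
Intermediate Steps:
r(s, K) = 5 - s (r(s, K) = 5 + s*(-1) = 5 - s)
(128 + r(-20, t))*(-143) = (128 + (5 - 1*(-20)))*(-143) = (128 + (5 + 20))*(-143) = (128 + 25)*(-143) = 153*(-143) = -21879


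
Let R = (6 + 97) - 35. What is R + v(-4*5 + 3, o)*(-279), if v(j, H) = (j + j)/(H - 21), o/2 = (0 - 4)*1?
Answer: -7514/29 ≈ -259.10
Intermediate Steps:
o = -8 (o = 2*((0 - 4)*1) = 2*(-4*1) = 2*(-4) = -8)
R = 68 (R = 103 - 35 = 68)
v(j, H) = 2*j/(-21 + H) (v(j, H) = (2*j)/(-21 + H) = 2*j/(-21 + H))
R + v(-4*5 + 3, o)*(-279) = 68 + (2*(-4*5 + 3)/(-21 - 8))*(-279) = 68 + (2*(-20 + 3)/(-29))*(-279) = 68 + (2*(-17)*(-1/29))*(-279) = 68 + (34/29)*(-279) = 68 - 9486/29 = -7514/29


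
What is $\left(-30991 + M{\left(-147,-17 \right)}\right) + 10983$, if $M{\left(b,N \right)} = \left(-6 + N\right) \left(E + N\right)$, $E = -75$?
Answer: $-17892$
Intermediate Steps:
$M{\left(b,N \right)} = \left(-75 + N\right) \left(-6 + N\right)$ ($M{\left(b,N \right)} = \left(-6 + N\right) \left(-75 + N\right) = \left(-75 + N\right) \left(-6 + N\right)$)
$\left(-30991 + M{\left(-147,-17 \right)}\right) + 10983 = \left(-30991 + \left(450 + \left(-17\right)^{2} - -1377\right)\right) + 10983 = \left(-30991 + \left(450 + 289 + 1377\right)\right) + 10983 = \left(-30991 + 2116\right) + 10983 = -28875 + 10983 = -17892$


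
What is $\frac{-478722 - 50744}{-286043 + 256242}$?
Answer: $\frac{529466}{29801} \approx 17.767$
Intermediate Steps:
$\frac{-478722 - 50744}{-286043 + 256242} = - \frac{529466}{-29801} = \left(-529466\right) \left(- \frac{1}{29801}\right) = \frac{529466}{29801}$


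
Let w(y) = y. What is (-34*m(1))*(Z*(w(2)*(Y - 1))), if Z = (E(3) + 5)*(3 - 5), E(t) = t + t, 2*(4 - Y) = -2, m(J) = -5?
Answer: -29920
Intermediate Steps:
Y = 5 (Y = 4 - ½*(-2) = 4 + 1 = 5)
E(t) = 2*t
Z = -22 (Z = (2*3 + 5)*(3 - 5) = (6 + 5)*(-2) = 11*(-2) = -22)
(-34*m(1))*(Z*(w(2)*(Y - 1))) = (-34*(-5))*(-44*(5 - 1)) = 170*(-44*4) = 170*(-22*8) = 170*(-176) = -29920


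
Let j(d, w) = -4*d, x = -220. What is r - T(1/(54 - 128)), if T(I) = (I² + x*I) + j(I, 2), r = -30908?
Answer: -169268785/5476 ≈ -30911.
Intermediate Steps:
T(I) = I² - 224*I (T(I) = (I² - 220*I) - 4*I = I² - 224*I)
r - T(1/(54 - 128)) = -30908 - (-224 + 1/(54 - 128))/(54 - 128) = -30908 - (-224 + 1/(-74))/(-74) = -30908 - (-1)*(-224 - 1/74)/74 = -30908 - (-1)*(-16577)/(74*74) = -30908 - 1*16577/5476 = -30908 - 16577/5476 = -169268785/5476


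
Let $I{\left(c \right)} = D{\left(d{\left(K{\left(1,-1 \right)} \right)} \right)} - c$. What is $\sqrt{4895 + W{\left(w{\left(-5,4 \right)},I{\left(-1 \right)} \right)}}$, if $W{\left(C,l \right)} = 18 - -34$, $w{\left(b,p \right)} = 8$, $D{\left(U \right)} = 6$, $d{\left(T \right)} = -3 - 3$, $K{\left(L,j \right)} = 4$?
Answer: $\sqrt{4947} \approx 70.335$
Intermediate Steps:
$d{\left(T \right)} = -6$
$I{\left(c \right)} = 6 - c$
$W{\left(C,l \right)} = 52$ ($W{\left(C,l \right)} = 18 + 34 = 52$)
$\sqrt{4895 + W{\left(w{\left(-5,4 \right)},I{\left(-1 \right)} \right)}} = \sqrt{4895 + 52} = \sqrt{4947}$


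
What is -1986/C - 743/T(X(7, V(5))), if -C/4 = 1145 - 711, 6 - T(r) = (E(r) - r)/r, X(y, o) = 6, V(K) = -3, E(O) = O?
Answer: -319483/2604 ≈ -122.69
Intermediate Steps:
T(r) = 6 (T(r) = 6 - (r - r)/r = 6 - 0/r = 6 - 1*0 = 6 + 0 = 6)
C = -1736 (C = -4*(1145 - 711) = -4*434 = -1736)
-1986/C - 743/T(X(7, V(5))) = -1986/(-1736) - 743/6 = -1986*(-1/1736) - 743*⅙ = 993/868 - 743/6 = -319483/2604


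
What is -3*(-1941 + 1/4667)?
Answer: 27175938/4667 ≈ 5823.0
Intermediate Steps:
-3*(-1941 + 1/4667) = -3*(-9058646/4667) = 27175938/4667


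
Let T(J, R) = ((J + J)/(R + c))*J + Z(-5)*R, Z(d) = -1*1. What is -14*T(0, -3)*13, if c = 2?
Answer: -546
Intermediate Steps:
Z(d) = -1
T(J, R) = -R + 2*J²/(2 + R) (T(J, R) = ((J + J)/(R + 2))*J - R = ((2*J)/(2 + R))*J - R = (2*J/(2 + R))*J - R = 2*J²/(2 + R) - R = -R + 2*J²/(2 + R))
-14*T(0, -3)*13 = -14*(-1*(-3)² - 2*(-3) + 2*0²)/(2 - 3)*13 = -14*(-1*9 + 6 + 2*0)/(-1)*13 = -(-14)*(-9 + 6 + 0)*13 = -(-14)*(-3)*13 = -14*3*13 = -42*13 = -546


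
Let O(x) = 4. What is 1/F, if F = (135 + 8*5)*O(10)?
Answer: 1/700 ≈ 0.0014286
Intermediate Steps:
F = 700 (F = (135 + 8*5)*4 = (135 + 40)*4 = 175*4 = 700)
1/F = 1/700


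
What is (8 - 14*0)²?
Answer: 64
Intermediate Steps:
(8 - 14*0)² = (8 + 0)² = 8² = 64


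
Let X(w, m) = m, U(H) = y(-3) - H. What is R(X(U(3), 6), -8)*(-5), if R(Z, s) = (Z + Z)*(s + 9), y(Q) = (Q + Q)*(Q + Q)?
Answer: -60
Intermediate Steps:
y(Q) = 4*Q² (y(Q) = (2*Q)*(2*Q) = 4*Q²)
U(H) = 36 - H (U(H) = 4*(-3)² - H = 4*9 - H = 36 - H)
R(Z, s) = 2*Z*(9 + s) (R(Z, s) = (2*Z)*(9 + s) = 2*Z*(9 + s))
R(X(U(3), 6), -8)*(-5) = (2*6*(9 - 8))*(-5) = (2*6*1)*(-5) = 12*(-5) = -60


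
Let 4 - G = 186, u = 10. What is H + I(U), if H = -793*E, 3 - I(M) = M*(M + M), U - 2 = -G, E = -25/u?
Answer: -131453/2 ≈ -65727.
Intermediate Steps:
G = -182 (G = 4 - 1*186 = 4 - 186 = -182)
E = -5/2 (E = -25/10 = -25*⅒ = -5/2 ≈ -2.5000)
U = 184 (U = 2 - 1*(-182) = 2 + 182 = 184)
I(M) = 3 - 2*M² (I(M) = 3 - M*(M + M) = 3 - M*2*M = 3 - 2*M²)
H = 3965/2 (H = -793*(-5/2) = 3965/2 ≈ 1982.5)
H + I(U) = 3965/2 + (3 - 2*184²) = 3965/2 + (3 - 2*33856) = 3965/2 + (3 - 67712) = 3965/2 - 67709 = -131453/2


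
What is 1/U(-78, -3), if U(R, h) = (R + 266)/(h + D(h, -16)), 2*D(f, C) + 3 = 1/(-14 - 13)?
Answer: -61/2538 ≈ -0.024035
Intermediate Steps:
D(f, C) = -41/27 (D(f, C) = -3/2 + 1/(2*(-14 - 13)) = -3/2 + (1/2)/(-27) = -3/2 + (1/2)*(-1/27) = -3/2 - 1/54 = -41/27)
U(R, h) = (266 + R)/(-41/27 + h) (U(R, h) = (R + 266)/(h - 41/27) = (266 + R)/(-41/27 + h))
1/U(-78, -3) = 1/(27*(266 - 78)/(-41 + 27*(-3))) = 1/(27*188/(-41 - 81)) = 1/(27*188/(-122)) = 1/(27*(-1/122)*188) = 1/(-2538/61) = -61/2538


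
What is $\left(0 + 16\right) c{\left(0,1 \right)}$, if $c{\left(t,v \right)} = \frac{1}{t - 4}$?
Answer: $-4$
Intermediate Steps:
$c{\left(t,v \right)} = \frac{1}{-4 + t}$
$\left(0 + 16\right) c{\left(0,1 \right)} = \frac{0 + 16}{-4 + 0} = \frac{16}{-4} = 16 \left(- \frac{1}{4}\right) = -4$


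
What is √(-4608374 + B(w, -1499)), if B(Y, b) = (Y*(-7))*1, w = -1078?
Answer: 2*I*√1150207 ≈ 2145.0*I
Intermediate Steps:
B(Y, b) = -7*Y (B(Y, b) = -7*Y*1 = -7*Y)
√(-4608374 + B(w, -1499)) = √(-4608374 - 7*(-1078)) = √(-4608374 + 7546) = √(-4600828) = 2*I*√1150207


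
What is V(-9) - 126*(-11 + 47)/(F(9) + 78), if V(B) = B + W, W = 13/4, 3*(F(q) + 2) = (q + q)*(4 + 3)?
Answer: -10429/236 ≈ -44.191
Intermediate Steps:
F(q) = -2 + 14*q/3 (F(q) = -2 + ((q + q)*(4 + 3))/3 = -2 + ((2*q)*7)/3 = -2 + (14*q)/3 = -2 + 14*q/3)
W = 13/4 (W = 13*(¼) = 13/4 ≈ 3.2500)
V(B) = 13/4 + B (V(B) = B + 13/4 = 13/4 + B)
V(-9) - 126*(-11 + 47)/(F(9) + 78) = (13/4 - 9) - 126*(-11 + 47)/((-2 + (14/3)*9) + 78) = -23/4 - 4536/((-2 + 42) + 78) = -23/4 - 4536/(40 + 78) = -23/4 - 4536/118 = -23/4 - 126*18/59 = -23/4 - 2268/59 = -10429/236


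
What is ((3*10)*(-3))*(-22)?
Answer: 1980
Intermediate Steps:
((3*10)*(-3))*(-22) = (30*(-3))*(-22) = -90*(-22) = 1980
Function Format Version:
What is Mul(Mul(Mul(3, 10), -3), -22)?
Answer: 1980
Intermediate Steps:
Mul(Mul(Mul(3, 10), -3), -22) = Mul(Mul(30, -3), -22) = Mul(-90, -22) = 1980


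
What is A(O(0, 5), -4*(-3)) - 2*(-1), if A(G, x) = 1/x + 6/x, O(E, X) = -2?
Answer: 31/12 ≈ 2.5833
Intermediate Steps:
A(G, x) = 7/x (A(G, x) = 1/x + 6/x = 7/x)
A(O(0, 5), -4*(-3)) - 2*(-1) = 7/((-4*(-3))) - 2*(-1) = 7/12 + 2 = 31/12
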